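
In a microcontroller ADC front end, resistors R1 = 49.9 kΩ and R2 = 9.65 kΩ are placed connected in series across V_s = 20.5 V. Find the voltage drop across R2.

ΣR = 49.9 + 9.65 = 59.55 kΩ.
Voltage divider: V = V_s · (9.650 / 59.55) = 20.5 × 0.1620 = 3.322 V.

V ≈ 3.32 V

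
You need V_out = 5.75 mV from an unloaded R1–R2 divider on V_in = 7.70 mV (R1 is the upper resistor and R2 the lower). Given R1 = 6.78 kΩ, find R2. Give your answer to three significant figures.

The divider ratio is R2/(R1+R2) = 5.75/7.70 = 0.7468.
R2 = R1 · 0.7468/(1 − 0.7468) = 19.99 kΩ.

R2 ≈ 20.0 kΩ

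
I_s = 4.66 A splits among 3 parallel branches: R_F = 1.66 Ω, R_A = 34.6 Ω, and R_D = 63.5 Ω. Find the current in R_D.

I ≈ 0.113 A

Total conductance ΣG = 1/1.66 + 1/34.6 + 1/63.5 = 0.6471 (units of 1/Ω).
R_D takes the fraction G_k/ΣG = 0.01575/0.6471 = 0.02434, so I = 4.66 × 0.02434 = 0.1134 A.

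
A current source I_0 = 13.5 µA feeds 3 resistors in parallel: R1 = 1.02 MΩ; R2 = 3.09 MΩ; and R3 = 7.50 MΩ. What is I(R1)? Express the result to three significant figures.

I ≈ 9.21 µA

ΣG = 1/1.02 + 1/3.09 + 1/7.50 = 1.437.
R1 takes the fraction G_k/ΣG = 0.9804/1.437 = 0.6821, so I = 13.5 × 0.6821 = 9.208 µA.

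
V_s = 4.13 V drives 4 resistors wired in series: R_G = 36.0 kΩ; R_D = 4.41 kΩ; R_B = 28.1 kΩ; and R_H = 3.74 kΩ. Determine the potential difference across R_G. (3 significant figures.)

Total series resistance ΣR = 36.0 + 4.41 + 28.1 + 3.74 = 72.25 kΩ.
V = V_s · R/ΣR = 4.13 × 0.4983 = 2.058 V.

V ≈ 2.06 V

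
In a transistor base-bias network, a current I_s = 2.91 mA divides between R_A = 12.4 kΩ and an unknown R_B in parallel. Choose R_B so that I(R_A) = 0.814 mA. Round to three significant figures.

Two-branch current divider: I_A = I_s · R_B/(R_A + R_B).
With f = 0.2797, R_B = R_A · f/(1−f) = 12.4 × 0.3884 = 4.816 kΩ.

R_B ≈ 4.82 kΩ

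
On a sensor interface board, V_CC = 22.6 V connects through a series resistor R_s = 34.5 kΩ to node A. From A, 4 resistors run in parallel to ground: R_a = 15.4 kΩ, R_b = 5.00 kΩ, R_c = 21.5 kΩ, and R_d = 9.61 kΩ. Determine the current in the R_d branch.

Equivalent of the parallel group: R_p = 2.407 kΩ.
V_A by voltage divider: V_A = 22.6 × 2.407/(34.5 + 2.407) = 1.474 V.
I(R_d) = V_A / R_d = 1.474/9.61 = 0.1534 mA.

I ≈ 0.153 mA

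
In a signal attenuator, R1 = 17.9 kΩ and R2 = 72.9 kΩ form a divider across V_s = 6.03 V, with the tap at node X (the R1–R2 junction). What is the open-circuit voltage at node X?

V_th ≈ 4.84 V

V_th is the unloaded tap voltage: V_s · R2/(R1+R2) = 6.03 × 0.8029 = 4.841 V.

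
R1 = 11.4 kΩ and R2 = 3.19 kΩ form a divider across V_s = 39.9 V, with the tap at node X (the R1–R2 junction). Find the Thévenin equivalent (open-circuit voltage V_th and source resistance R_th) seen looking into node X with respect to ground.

With X open, the divider is unloaded: V_th = 39.9 × 3.19/14.59 = 8.724 V.
Zeroing V_s shorts the top of R1 to ground, so R_th = R1 ‖ R2 = 2.493 kΩ.

V_th ≈ 8.72 V, R_th ≈ 2.49 kΩ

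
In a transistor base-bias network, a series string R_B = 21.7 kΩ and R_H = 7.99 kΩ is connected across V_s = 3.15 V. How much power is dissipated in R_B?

ΣR = 29.69 kΩ → I = 3.15/29.69 = 0.1061 mA.
P(R_B) = I²·R_B = (0.1061)² × 21.7 = 0.2443 mW.

P ≈ 0.244 mW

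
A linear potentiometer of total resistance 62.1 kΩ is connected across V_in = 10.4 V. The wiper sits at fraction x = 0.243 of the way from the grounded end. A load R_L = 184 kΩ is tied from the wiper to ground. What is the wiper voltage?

Split the track: R_lower = x·R_p = 15.09 kΩ, R_upper = (1−x)·R_p = 47.01 kΩ.
R_L loads the lower segment: effective lower R = 13.95 kΩ.
Loaded-divider output: V_out = 10.4 × 0.2288 = 2.379 V.

V_out ≈ 2.38 V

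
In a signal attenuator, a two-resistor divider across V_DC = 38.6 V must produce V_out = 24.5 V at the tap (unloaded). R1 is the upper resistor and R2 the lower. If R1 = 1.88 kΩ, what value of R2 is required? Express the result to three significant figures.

V_out/V_DC = R2/(R1+R2) = 0.6347.
Rearranging, R2 = R1·k/(1−k) = 1.88 × 1.738 = 3.267 kΩ.

R2 ≈ 3.27 kΩ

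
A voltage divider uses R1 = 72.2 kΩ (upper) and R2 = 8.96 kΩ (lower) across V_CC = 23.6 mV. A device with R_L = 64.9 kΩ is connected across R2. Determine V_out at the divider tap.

R2 ‖ R_L = (8.96 × 64.9)/(8.96 + 64.9) = 7.873 kΩ.
Now apply the divider: V_out = 23.6 × 0.09832 = 2.320 mV.

V_out ≈ 2.32 mV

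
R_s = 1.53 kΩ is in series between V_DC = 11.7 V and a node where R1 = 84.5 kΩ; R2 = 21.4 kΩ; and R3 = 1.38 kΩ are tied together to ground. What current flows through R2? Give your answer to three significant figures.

Equivalent of the parallel group: R_p = 1.277 kΩ.
V_A by voltage divider: V_A = 11.7 × 1.277/(1.53 + 1.277) = 5.322 V.
Branch current I = V_A/R2 = 5.322/21.4 = 0.2487 mA.

I ≈ 0.249 mA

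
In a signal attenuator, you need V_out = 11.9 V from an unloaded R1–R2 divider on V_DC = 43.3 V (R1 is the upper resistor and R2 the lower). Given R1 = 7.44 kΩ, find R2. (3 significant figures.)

R2 ≈ 2.82 kΩ

V_out/V_DC = R2/(R1+R2) = 0.2748.
So R2 = R1 · V_out/(V_DC − V_out) = 7.44 × 11.9/(43.3 − 11.9) = 7.44 × 0.3790 = 2.820 kΩ.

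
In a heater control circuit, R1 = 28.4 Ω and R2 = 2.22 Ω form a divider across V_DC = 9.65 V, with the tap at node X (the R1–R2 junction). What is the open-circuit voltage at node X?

V_th ≈ 0.700 V

V_th is the unloaded tap voltage: V_DC · R2/(R1+R2) = 9.65 × 0.07250 = 0.6996 V.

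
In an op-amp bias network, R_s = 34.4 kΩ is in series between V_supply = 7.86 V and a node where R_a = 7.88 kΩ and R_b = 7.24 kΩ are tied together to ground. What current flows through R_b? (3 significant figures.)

I ≈ 0.107 mA

Combine the parallel branches: R_p = (1/7.88 + 1/7.24)⁻¹ = 3.773 kΩ.
V_A by voltage divider: V_A = 7.86 × 3.773/(34.4 + 3.773) = 0.7769 V.
Branch current I = V_A/R_b = 0.7769/7.24 = 0.1073 mA.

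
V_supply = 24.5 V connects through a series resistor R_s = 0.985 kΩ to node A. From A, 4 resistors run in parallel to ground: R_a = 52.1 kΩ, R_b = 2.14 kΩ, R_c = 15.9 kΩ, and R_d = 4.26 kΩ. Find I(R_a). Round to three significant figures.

I ≈ 0.265 mA

Parallel bank: R_p = 1/(1/52.1 + 1/2.14 + 1/15.9 + 1/4.26) = 1.275 kΩ.
V_A by voltage divider: V_A = 24.5 × 1.275/(0.985 + 1.275) = 13.82 V.
Branch current I = V_A/R_a = 13.82/52.1 = 0.2653 mA.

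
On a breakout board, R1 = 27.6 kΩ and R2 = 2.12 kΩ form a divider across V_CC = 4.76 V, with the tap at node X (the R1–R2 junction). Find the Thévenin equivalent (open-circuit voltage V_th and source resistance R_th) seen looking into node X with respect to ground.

With X open, the divider is unloaded: V_th = 4.76 × 2.12/29.72 = 0.3395 V.
With V_CC suppressed (replaced by a short), R_th = R1 ‖ R2 = (27.60 × 2.12)/(27.60 + 2.12) = 1.969 kΩ.

V_th ≈ 0.340 V, R_th ≈ 1.97 kΩ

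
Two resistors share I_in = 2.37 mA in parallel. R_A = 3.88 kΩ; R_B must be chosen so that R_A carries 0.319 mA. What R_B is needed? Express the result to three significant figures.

Two-branch current divider: I_A = I_in · R_B/(R_A + R_B).
With f = 0.1346, R_B = R_A · f/(1−f) = 3.88 × 0.1555 = 0.6035 kΩ.

R_B ≈ 0.603 kΩ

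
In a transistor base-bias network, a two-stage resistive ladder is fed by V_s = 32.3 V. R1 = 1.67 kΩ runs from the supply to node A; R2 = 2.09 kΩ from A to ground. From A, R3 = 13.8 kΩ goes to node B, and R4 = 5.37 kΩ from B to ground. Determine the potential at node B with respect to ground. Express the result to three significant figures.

Node A sees R2 in parallel with the series input of stage 2, R3 + R4 = 19.17 kΩ.
R2 ‖ (R3+R4) = 1.885 kΩ.
First divider: V_A = V_s · 1.885/(1.67 + 1.885) = 17.12 V.
Stage 2 is unloaded, so V_B = V_A · R4/(R3+R4) = 17.12 × 5.37/19.17 = 4.797 V.

V_B ≈ 4.80 V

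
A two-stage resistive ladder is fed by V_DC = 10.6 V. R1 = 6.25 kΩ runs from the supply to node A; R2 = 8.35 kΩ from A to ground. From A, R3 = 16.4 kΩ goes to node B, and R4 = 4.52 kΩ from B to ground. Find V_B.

The second stage (R3 + R4 = 20.92 kΩ) loads node A in parallel with R2.
R2 ‖ (R3+R4) = 5.968 kΩ.
So V_A = 10.6 × 0.4885 = 5.178 V.
Stage 2 is unloaded, so V_B = V_A · R4/(R3+R4) = 5.178 × 4.52/20.92 = 1.119 V.

V_B ≈ 1.12 V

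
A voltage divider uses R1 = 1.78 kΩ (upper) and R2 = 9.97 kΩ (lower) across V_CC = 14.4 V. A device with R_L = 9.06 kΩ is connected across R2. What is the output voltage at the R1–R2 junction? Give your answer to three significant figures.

R2 ‖ R_L = (9.97 × 9.06)/(9.97 + 9.06) = 4.747 kΩ.
Voltage divider with the loaded lower leg: V_out = 14.4 × 4.747/(1.78 + 4.747) = 14.4 × 0.7273 = 10.47 V.

V_out ≈ 10.5 V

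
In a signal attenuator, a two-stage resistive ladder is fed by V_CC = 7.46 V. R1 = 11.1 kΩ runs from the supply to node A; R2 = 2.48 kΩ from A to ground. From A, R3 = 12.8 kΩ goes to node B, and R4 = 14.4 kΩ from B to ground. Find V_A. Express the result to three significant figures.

The second stage (R3 + R4 = 27.20 kΩ) loads node A in parallel with R2.
R2 ‖ (R3+R4) = 2.273 kΩ.
V_A = 7.46 × 2.273/(11.1 + 2.273) = 1.268 V.

V_A ≈ 1.27 V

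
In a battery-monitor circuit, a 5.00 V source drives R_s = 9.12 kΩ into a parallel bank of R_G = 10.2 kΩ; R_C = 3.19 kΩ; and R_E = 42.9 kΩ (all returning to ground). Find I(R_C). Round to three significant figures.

I ≈ 0.316 mA

Parallel bank: R_p = 1/(1/10.2 + 1/3.19 + 1/42.9) = 2.300 kΩ.
V_A = 5.00 × 2.300/11.42 = 1.007 V.
I(R_C) = V_A / R_C = 1.007/3.19 = 0.3156 mA.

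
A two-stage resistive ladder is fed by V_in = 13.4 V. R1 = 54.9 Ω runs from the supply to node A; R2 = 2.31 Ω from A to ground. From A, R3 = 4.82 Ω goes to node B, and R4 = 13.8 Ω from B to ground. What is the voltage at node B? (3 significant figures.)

Node A sees R2 in parallel with the series input of stage 2, R3 + R4 = 18.62 Ω.
Effective lower resistance at A: R2 ‖ 18.62 = 2.055 Ω.
First divider: V_A = V_in · 2.055/(54.9 + 2.055) = 0.4835 V.
Then the unloaded second divider: V_B = V_A × R4/(R3+R4) = 0.4835 × 0.7411 = 0.3583 V.

V_B ≈ 0.358 V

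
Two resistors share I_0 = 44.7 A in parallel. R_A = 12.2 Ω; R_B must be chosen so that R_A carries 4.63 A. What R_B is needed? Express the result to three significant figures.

R_B ≈ 1.41 Ω

The fraction through R_A equals R_B/(R_A+R_B).
4.63/44.7 = R_B/(R_A + R_B) → R_B = R_A · (0.1036)/(1 − 0.1036) = 12.2 × 0.1155 = 1.410 Ω.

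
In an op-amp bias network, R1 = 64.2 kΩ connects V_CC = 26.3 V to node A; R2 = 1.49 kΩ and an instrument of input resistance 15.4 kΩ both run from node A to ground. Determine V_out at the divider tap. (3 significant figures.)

R2 ‖ R_L = (1.49 × 15.4)/(1.49 + 15.4) = 1.359 kΩ.
Voltage divider with the loaded lower leg: V_out = 26.3 × 1.359/(64.2 + 1.359) = 26.3 × 0.02072 = 0.5450 V.

V_out ≈ 0.545 V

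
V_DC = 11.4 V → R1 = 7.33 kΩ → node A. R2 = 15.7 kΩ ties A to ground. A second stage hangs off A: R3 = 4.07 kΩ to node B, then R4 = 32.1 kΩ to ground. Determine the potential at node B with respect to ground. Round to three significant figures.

The second stage (R3 + R4 = 36.17 kΩ) loads node A in parallel with R2.
R2 ‖ (R3+R4) = 10.95 kΩ.
First divider: V_A = V_DC · 10.95/(7.33 + 10.95) = 6.828 V.
Stage 2 is unloaded, so V_B = V_A · R4/(R3+R4) = 6.828 × 32.1/36.17 = 6.060 V.

V_B ≈ 6.06 V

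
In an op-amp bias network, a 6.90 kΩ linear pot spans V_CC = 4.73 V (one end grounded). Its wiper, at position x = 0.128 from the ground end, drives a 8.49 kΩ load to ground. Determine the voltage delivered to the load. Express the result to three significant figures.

Split the track: R_lower = x·R_p = 0.8832 kΩ, R_upper = (1−x)·R_p = 6.017 kΩ.
Lower segment in parallel with the load: 0.8832 ‖ 8.49 = 0.8000 kΩ.
Then V_out = V_CC · 0.8000/(6.017 + 0.8000) = 0.5551 V.

V_out ≈ 0.555 V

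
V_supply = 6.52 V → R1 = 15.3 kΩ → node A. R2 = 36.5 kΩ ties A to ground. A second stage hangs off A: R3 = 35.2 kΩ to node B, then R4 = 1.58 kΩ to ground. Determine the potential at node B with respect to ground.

Looking into the second stage from A: R3 + R4 = 36.78 kΩ appears in parallel with R2.
Effective lower resistance at A: R2 ‖ 36.78 = 18.32 kΩ.
So V_A = 6.52 × 0.5449 = 3.553 V.
Stage 2 is unloaded, so V_B = V_A · R4/(R3+R4) = 3.553 × 1.58/36.78 = 0.1526 V.

V_B ≈ 0.153 V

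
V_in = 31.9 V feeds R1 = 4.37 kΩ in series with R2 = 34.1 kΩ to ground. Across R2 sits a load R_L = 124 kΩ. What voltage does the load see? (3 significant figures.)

V_out ≈ 27.4 V

First combine the lower leg with the load: R2 ‖ R_L = 26.75 kΩ.
Then V_out = V_in · R2'/(R1 + R2') = 31.9 × 26.75/31.12 = 27.42 V.
(Unloaded it would be 28.3 V; the load pulls it down.)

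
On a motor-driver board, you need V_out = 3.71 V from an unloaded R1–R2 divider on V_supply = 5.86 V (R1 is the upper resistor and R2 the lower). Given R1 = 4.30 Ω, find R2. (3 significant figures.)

R2 ≈ 7.42 Ω

Required fraction k = V_out/V_supply = 0.6331.
R2 = R1 · 0.6331/(1 − 0.6331) = 7.420 Ω.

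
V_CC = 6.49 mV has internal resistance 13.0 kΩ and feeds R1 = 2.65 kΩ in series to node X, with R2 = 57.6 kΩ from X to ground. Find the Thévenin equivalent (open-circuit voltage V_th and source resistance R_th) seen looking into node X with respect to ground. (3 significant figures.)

R1' = 13.0 + 2.65 = 15.65 kΩ (source resistance + R1).
V_th is the unloaded tap voltage: V_CC · R2/(R1'+R2) = 6.49 × 0.7863 = 5.103 mV.
Zeroing V_CC shorts the top of R1' to ground, so R_th = R1' ‖ R2 = 12.31 kΩ.

V_th ≈ 5.10 mV, R_th ≈ 12.3 kΩ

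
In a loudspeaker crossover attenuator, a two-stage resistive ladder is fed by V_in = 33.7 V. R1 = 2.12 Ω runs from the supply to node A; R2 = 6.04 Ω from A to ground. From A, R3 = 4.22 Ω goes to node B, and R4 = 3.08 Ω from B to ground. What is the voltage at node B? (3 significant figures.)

V_B ≈ 8.66 V

Node A sees R2 in parallel with the series input of stage 2, R3 + R4 = 7.300 Ω.
Effective lower resistance at A: R2 ‖ 7.300 = 3.305 Ω.
So V_A = 33.7 × 0.6092 = 20.53 V.
Then the unloaded second divider: V_B = V_A × R4/(R3+R4) = 20.53 × 0.4219 = 8.662 V.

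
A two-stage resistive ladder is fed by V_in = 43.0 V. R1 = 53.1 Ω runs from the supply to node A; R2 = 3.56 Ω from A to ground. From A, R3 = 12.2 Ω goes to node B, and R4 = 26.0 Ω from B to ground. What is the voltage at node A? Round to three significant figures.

V_A ≈ 2.48 V

The second stage (R3 + R4 = 38.20 Ω) loads node A in parallel with R2.
Effective lower resistance at A: R2 ‖ 38.20 = 3.257 Ω.
First divider: V_A = V_in · 3.257/(53.1 + 3.257) = 2.485 V.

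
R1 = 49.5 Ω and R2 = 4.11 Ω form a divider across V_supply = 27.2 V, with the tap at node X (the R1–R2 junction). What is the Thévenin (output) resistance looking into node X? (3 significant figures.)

R_th ≈ 3.79 Ω

With V_supply suppressed (replaced by a short), R_th = R1 ‖ R2 = (49.50 × 4.11)/(49.50 + 4.11) = 3.795 Ω.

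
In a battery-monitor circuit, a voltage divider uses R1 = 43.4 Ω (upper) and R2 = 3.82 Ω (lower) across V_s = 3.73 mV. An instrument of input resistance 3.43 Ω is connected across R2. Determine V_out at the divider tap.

V_out ≈ 0.149 mV

The load sits in parallel with R2, giving an effective lower resistance R2' = R2·R_L/(R2+R_L) = 1.807 Ω.
Now apply the divider: V_out = 3.73 × 0.03998 = 0.1491 mV.
(Unloaded it would be 0.302 mV; the load pulls it down.)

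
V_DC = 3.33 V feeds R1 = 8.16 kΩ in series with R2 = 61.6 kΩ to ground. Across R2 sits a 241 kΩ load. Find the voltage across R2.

The load sits in parallel with R2, giving an effective lower resistance R2' = R2·R_L/(R2+R_L) = 49.06 kΩ.
Now apply the divider: V_out = 3.33 × 0.8574 = 2.855 V.
(Unloaded it would be 2.94 V; the load pulls it down.)

V_out ≈ 2.86 V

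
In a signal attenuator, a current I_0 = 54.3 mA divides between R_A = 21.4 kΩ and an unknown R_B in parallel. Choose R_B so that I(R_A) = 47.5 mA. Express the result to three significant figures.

The fraction through R_A equals R_B/(R_A+R_B).
47.5/54.3 = R_B/(R_A + R_B) → R_B = R_A · (0.8748)/(1 − 0.8748) = 21.4 × 6.985 = 149.5 kΩ.

R_B ≈ 149 kΩ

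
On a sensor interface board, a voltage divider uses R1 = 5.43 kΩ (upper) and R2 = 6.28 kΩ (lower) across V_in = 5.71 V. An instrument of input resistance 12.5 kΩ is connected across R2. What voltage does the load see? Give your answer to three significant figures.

V_out ≈ 2.48 V

First combine the lower leg with the load: R2 ‖ R_L = 4.180 kΩ.
Then V_out = V_in · R2'/(R1 + R2') = 5.71 × 4.180/9.610 = 2.484 V.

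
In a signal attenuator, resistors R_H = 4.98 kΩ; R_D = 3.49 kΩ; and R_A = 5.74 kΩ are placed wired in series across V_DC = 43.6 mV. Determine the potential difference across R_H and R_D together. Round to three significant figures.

Total series resistance ΣR = 4.98 + 3.49 + 5.74 = 14.21 kΩ.
R_{R_H..R_D} = 4.98 + 3.49 = 8.470 kΩ.
By the voltage-divider rule, V = 43.6 × 8.470/14.21 = 25.99 mV.

V ≈ 26.0 mV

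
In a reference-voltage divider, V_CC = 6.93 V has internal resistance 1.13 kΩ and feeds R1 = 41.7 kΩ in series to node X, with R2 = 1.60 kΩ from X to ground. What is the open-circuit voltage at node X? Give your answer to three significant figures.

V_th ≈ 0.250 V

R1' = 1.13 + 41.7 = 42.83 kΩ (source resistance + R1).
With X open, the divider is unloaded: V_th = 6.93 × 1.60/44.43 = 0.2496 V.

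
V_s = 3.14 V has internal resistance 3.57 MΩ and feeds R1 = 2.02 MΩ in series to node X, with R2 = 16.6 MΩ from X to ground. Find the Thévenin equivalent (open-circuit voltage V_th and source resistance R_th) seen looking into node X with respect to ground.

V_th ≈ 2.35 V, R_th ≈ 4.18 MΩ

R1' = 3.57 + 2.02 = 5.590 MΩ (source resistance + R1).
With X open, the divider is unloaded: V_th = 3.14 × 16.6/22.19 = 2.349 V.
Zeroing V_s shorts the top of R1' to ground, so R_th = R1' ‖ R2 = 4.182 MΩ.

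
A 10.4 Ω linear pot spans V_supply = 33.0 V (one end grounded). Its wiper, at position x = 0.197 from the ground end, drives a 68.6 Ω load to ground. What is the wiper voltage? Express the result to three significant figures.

V_out ≈ 6.35 V

The pot divides into 8.351 Ω above the wiper and 2.049 Ω below.
(x·R_p) ‖ R_L = 1.989 Ω.
V_out = 33.0 × 1.989/(8.351 + 1.989) = 6.349 V.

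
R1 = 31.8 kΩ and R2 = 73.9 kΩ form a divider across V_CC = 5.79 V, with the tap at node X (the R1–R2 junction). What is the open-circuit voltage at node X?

With X open, the divider is unloaded: V_th = 5.79 × 73.9/105.7 = 4.048 V.

V_th ≈ 4.05 V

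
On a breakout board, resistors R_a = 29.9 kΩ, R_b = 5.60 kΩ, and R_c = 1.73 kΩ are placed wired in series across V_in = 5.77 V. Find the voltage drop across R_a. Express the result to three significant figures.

Total series resistance ΣR = 29.9 + 5.60 + 1.73 = 37.23 kΩ.
By the voltage-divider rule, V = 5.77 × 29.90/37.23 = 4.634 V.

V ≈ 4.63 V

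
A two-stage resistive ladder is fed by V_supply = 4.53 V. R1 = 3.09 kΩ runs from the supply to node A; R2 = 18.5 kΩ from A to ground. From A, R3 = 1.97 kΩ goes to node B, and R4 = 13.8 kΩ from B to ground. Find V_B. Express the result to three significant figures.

V_B ≈ 2.91 V

Node A sees R2 in parallel with the series input of stage 2, R3 + R4 = 15.77 kΩ.
R2 ‖ (R3+R4) = 8.513 kΩ.
V_A = 4.53 × 8.513/(3.09 + 8.513) = 3.324 V.
Then the unloaded second divider: V_B = V_A × R4/(R3+R4) = 3.324 × 0.8751 = 2.908 V.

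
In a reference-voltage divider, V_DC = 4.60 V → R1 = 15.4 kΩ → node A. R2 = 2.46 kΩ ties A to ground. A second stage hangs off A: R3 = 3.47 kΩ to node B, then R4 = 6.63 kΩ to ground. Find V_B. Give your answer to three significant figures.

V_B ≈ 0.344 V

Looking into the second stage from A: R3 + R4 = 10.10 kΩ appears in parallel with R2.
Effective lower resistance at A: R2 ‖ 10.10 = 1.978 kΩ.
First divider: V_A = V_DC · 1.978/(15.4 + 1.978) = 0.5236 V.
Stage 2 is unloaded, so V_B = V_A · R4/(R3+R4) = 0.5236 × 6.63/10.10 = 0.3437 V.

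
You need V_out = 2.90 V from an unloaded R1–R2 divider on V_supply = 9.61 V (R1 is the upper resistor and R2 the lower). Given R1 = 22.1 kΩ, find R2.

R2 ≈ 9.55 kΩ

V_out/V_supply = R2/(R1+R2) = 0.3018.
Rearranging, R2 = R1·k/(1−k) = 22.1 × 0.4322 = 9.551 kΩ.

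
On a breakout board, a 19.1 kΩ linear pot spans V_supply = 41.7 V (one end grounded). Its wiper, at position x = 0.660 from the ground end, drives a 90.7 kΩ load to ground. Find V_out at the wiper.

V_out ≈ 26.3 V

Split the track: R_lower = x·R_p = 12.61 kΩ, R_upper = (1−x)·R_p = 6.494 kΩ.
Lower segment in parallel with the load: 12.61 ‖ 90.7 = 11.07 kΩ.
Loaded-divider output: V_out = 41.7 × 0.6302 = 26.28 V.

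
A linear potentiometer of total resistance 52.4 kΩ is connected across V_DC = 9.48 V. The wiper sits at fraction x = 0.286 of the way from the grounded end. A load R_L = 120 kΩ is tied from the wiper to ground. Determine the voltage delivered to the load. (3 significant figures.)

V_out ≈ 2.49 V

Lower segment x·R_p = 14.99 kΩ; upper segment (1−x)·R_p = 37.41 kΩ.
Lower segment in parallel with the load: 14.99 ‖ 120 = 13.32 kΩ.
Then V_out = V_DC · 13.32/(37.41 + 13.32) = 2.489 V.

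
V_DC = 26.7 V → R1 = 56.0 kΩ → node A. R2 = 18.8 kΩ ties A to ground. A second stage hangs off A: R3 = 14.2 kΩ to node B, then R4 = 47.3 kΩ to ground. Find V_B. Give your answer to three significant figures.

V_B ≈ 4.20 V

The second stage (R3 + R4 = 61.50 kΩ) loads node A in parallel with R2.
R2 ‖ (R3+R4) = 14.40 kΩ.
V_A = 26.7 × 14.40/(56.0 + 14.40) = 5.461 V.
Stage 2 is unloaded, so V_B = V_A · R4/(R3+R4) = 5.461 × 47.3/61.50 = 4.200 V.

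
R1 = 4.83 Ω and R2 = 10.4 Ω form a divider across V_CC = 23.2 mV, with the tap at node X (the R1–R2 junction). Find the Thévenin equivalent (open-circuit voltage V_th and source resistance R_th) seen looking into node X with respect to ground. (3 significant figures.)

V_th ≈ 15.8 mV, R_th ≈ 3.30 Ω

Open-circuit (no load on X): V_th = V_CC · R2/(R1 + R2) = 23.2 × 10.4/(4.830 + 10.4) = 15.84 mV.
Zeroing V_CC shorts the top of R1 to ground, so R_th = R1 ‖ R2 = 3.298 Ω.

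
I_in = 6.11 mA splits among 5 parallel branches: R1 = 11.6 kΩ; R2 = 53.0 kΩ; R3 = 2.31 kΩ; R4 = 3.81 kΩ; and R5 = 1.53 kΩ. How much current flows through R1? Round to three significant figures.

I ≈ 0.362 mA

Total conductance ΣG = 1/11.6 + 1/53.0 + 1/2.31 + 1/3.81 + 1/1.53 = 1.454 (units of 1/kΩ).
By the current-divider rule, I = I_in · G_k/ΣG = 6.11 × 0.05929 = 0.3622 mA.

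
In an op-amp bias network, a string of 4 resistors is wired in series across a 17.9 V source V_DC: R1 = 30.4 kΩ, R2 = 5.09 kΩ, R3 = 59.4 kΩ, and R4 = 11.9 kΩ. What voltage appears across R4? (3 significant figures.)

Total series resistance ΣR = 30.4 + 5.09 + 59.4 + 11.9 = 106.8 kΩ.
Voltage divider: V = V_DC · (11.90 / 106.8) = 17.9 × 0.1114 = 1.995 V.

V ≈ 1.99 V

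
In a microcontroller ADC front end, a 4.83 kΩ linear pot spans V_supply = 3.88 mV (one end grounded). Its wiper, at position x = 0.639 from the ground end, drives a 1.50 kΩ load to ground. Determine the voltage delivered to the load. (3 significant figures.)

V_out ≈ 1.42 mV

Split the track: R_lower = x·R_p = 3.086 kΩ, R_upper = (1−x)·R_p = 1.744 kΩ.
(x·R_p) ‖ R_L = 1.009 kΩ.
Loaded-divider output: V_out = 3.88 × 0.3667 = 1.423 mV.
(Unloaded: V_out = x·V_supply = 2.48 mV.)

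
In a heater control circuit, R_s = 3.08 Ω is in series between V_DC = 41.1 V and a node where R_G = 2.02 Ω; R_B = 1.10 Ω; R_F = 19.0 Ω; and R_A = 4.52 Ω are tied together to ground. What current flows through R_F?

I ≈ 0.351 A

Parallel bank: R_p = 1/(1/2.02 + 1/1.10 + 1/19.0 + 1/4.52) = 0.5959 Ω.
V_A = 41.1 × 0.5959/3.676 = 6.663 V.
I(R_F) = V_A / R_F = 6.663/19.0 = 0.3507 A.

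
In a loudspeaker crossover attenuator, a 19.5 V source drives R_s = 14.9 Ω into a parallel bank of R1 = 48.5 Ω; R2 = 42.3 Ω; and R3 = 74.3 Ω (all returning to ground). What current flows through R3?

I ≈ 0.141 A

Combine the parallel branches: R_p = (1/48.5 + 1/42.3 + 1/74.3)⁻¹ = 17.33 Ω.
V_A by voltage divider: V_A = 19.5 × 17.33/(14.9 + 17.33) = 10.48 V.
I(R3) = V_A / R3 = 10.48/74.3 = 0.1411 A.
(Equivalently: I_total = 0.6051 A, then current-divider fraction G_k/ΣG = 0.2332.)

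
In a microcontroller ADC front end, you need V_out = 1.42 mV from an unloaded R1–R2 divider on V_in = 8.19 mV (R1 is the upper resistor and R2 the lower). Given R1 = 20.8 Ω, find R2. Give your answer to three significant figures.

R2 ≈ 4.36 Ω

V_out/V_in = R2/(R1+R2) = 0.1734.
Rearranging, R2 = R1·k/(1−k) = 20.8 × 0.2097 = 4.363 Ω.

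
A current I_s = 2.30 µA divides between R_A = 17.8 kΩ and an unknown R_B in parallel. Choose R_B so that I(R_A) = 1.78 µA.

R_B ≈ 60.9 kΩ

The fraction through R_A equals R_B/(R_A+R_B).
With f = 0.7739, R_B = R_A · f/(1−f) = 17.8 × 3.423 = 60.93 kΩ.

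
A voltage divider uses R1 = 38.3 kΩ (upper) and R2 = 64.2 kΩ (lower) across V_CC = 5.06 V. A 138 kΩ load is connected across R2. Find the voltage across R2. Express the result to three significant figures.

V_out ≈ 2.70 V

First combine the lower leg with the load: R2 ‖ R_L = 43.82 kΩ.
Then V_out = V_CC · R2'/(R1 + R2') = 5.06 × 43.82/82.12 = 2.700 V.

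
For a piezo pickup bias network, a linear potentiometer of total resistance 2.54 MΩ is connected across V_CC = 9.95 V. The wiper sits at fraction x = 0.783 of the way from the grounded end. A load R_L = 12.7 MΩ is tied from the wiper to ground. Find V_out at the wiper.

The pot divides into 0.5512 MΩ above the wiper and 1.989 MΩ below.
(x·R_p) ‖ R_L = 1.720 MΩ.
Then V_out = V_CC · 1.720/(0.5512 + 1.720) = 7.535 V.
(Unloaded: V_out = x·V_CC = 7.79 V.)

V_out ≈ 7.53 V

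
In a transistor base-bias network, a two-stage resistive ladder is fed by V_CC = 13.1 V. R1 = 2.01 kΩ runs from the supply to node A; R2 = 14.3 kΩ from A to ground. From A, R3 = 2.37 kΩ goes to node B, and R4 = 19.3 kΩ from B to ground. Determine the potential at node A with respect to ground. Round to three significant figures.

Node A sees R2 in parallel with the series input of stage 2, R3 + R4 = 21.67 kΩ.
Effective lower resistance at A: R2 ‖ 21.67 = 8.615 kΩ.
First divider: V_A = V_CC · 8.615/(2.01 + 8.615) = 10.62 V.

V_A ≈ 10.6 V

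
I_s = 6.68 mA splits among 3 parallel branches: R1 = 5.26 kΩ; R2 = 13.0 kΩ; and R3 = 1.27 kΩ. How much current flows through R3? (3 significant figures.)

Total conductance ΣG = 1/5.26 + 1/13.0 + 1/1.27 = 1.054 (units of 1/kΩ).
R3 takes the fraction G_k/ΣG = 0.7874/1.054 = 0.7467, so I = 6.68 × 0.7467 = 4.988 mA.

I ≈ 4.99 mA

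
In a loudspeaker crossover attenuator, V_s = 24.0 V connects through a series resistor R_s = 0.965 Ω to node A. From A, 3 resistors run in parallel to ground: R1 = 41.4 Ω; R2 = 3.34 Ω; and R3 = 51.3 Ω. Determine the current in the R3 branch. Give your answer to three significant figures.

I ≈ 0.351 A

Combine the parallel branches: R_p = (1/41.4 + 1/3.34 + 1/51.3)⁻¹ = 2.915 Ω.
V_A = 24.0 × 2.915/3.880 = 18.03 V.
I(R3) = V_A / R3 = 18.03/51.3 = 0.3515 A.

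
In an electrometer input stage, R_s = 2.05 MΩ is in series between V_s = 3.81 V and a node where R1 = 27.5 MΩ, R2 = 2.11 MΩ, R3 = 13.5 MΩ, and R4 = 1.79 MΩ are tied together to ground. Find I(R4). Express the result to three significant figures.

I ≈ 0.637 µA

Combine the parallel branches: R_p = (1/27.5 + 1/2.11 + 1/13.5 + 1/1.79)⁻¹ = 0.8749 MΩ.
Node voltage V_A = V_s · R_p/(R_s + R_p) = 3.81 × 0.2991 = 1.140 V.
I(R4) = V_A / R4 = 1.140/1.79 = 0.6367 µA.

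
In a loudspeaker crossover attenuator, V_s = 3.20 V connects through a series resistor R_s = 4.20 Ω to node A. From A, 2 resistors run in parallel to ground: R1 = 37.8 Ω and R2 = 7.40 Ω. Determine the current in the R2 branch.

Combine the parallel branches: R_p = (1/37.8 + 1/7.40)⁻¹ = 6.188 Ω.
V_A by voltage divider: V_A = 3.20 × 6.188/(4.20 + 6.188) = 1.906 V.
I(R2) = V_A / R2 = 1.906/7.40 = 0.2576 A.

I ≈ 0.258 A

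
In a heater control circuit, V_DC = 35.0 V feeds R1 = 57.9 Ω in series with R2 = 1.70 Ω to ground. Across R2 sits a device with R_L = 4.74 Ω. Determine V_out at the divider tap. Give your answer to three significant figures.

V_out ≈ 0.740 V

R2 ‖ R_L = (1.70 × 4.74)/(1.70 + 4.74) = 1.251 Ω.
Voltage divider with the loaded lower leg: V_out = 35.0 × 1.251/(57.9 + 1.251) = 35.0 × 0.02115 = 0.7404 V.
(Unloaded it would be 0.998 V; the load pulls it down.)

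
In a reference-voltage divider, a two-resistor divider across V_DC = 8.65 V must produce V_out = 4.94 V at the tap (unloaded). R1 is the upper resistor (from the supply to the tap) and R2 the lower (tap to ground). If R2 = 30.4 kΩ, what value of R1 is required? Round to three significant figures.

R1 ≈ 22.8 kΩ

V_out/V_DC = R2/(R1+R2) = 0.5711.
So R1 = R2 · (V_DC/V_out − 1) = 30.4 × (8.65/4.94 − 1) = 30.4 × 0.7510 = 22.83 kΩ.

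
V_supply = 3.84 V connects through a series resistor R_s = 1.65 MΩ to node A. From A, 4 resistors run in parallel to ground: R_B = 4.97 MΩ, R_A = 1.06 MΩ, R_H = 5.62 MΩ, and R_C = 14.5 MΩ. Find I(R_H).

Combine the parallel branches: R_p = (1/4.97 + 1/1.06 + 1/5.62 + 1/14.5)⁻¹ = 0.7186 MΩ.
V_A = 3.84 × 0.7186/2.369 = 1.165 V.
Branch current I = V_A/R_H = 1.165/5.62 = 0.2073 µA.

I ≈ 0.207 µA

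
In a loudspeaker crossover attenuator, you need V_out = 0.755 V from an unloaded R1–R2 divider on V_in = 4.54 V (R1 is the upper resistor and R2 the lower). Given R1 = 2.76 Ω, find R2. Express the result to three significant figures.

Required fraction k = V_out/V_in = 0.1663.
R2 = R1 · 0.1663/(1 − 0.1663) = 0.5505 Ω.

R2 ≈ 0.551 Ω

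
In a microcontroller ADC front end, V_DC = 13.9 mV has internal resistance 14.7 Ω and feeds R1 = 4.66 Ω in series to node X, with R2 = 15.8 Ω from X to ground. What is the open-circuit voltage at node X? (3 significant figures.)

V_th ≈ 6.25 mV

R1' = 14.7 + 4.66 = 19.36 Ω (source resistance + R1).
Open-circuit (no load on X): V_th = V_DC · R2/(R1' + R2) = 13.9 × 15.8/(19.36 + 15.8) = 6.246 mV.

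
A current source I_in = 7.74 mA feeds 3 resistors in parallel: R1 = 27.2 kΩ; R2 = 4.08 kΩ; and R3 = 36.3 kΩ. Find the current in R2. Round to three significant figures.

Total conductance ΣG = 1/27.2 + 1/4.08 + 1/36.3 = 0.3094 (units of 1/kΩ).
By the current-divider rule, I = I_in · G_k/ΣG = 7.74 × 0.7921 = 6.131 mA.

I ≈ 6.13 mA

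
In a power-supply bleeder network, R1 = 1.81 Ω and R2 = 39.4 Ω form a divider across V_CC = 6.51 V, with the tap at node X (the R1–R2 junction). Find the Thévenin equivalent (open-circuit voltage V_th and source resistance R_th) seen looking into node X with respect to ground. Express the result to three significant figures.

V_th ≈ 6.22 V, R_th ≈ 1.73 Ω

With X open, the divider is unloaded: V_th = 6.51 × 39.4/41.21 = 6.224 V.
Zeroing V_CC shorts the top of R1 to ground, so R_th = R1 ‖ R2 = 1.731 Ω.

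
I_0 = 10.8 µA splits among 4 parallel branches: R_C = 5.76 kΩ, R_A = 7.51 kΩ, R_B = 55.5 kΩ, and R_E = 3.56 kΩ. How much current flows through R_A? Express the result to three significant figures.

I ≈ 2.37 µA

Total conductance ΣG = 1/5.76 + 1/7.51 + 1/55.5 + 1/3.56 = 0.6057 (units of 1/kΩ).
R_A takes the fraction G_k/ΣG = 0.1332/0.6057 = 0.2198, so I = 10.8 × 0.2198 = 2.374 µA.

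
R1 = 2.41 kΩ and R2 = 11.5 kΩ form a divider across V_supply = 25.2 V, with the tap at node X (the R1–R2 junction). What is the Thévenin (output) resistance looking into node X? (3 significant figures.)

R_th ≈ 1.99 kΩ

Zeroing V_supply shorts the top of R1 to ground, so R_th = R1 ‖ R2 = 1.992 kΩ.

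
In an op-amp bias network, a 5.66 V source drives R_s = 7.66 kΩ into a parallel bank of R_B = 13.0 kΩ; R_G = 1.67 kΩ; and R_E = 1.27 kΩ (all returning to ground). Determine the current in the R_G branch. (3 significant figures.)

I ≈ 0.278 mA

Equivalent of the parallel group: R_p = 0.6835 kΩ.
Node voltage V_A = V_supply · R_p/(R_s + R_p) = 5.66 × 0.08192 = 0.4636 V.
I(R_G) = V_A / R_G = 0.4636/1.67 = 0.2776 mA.
(Check via current divider: I_total = 0.6784 mA; share G_k/ΣG = 0.4093 → same result.)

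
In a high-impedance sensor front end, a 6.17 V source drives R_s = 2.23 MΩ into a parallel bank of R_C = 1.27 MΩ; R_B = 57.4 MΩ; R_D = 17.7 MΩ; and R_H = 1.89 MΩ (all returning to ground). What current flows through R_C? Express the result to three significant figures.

Parallel bank: R_p = 1/(1/1.27 + 1/57.4 + 1/17.7 + 1/1.89) = 0.7192 MΩ.
Node voltage V_A = V_s · R_p/(R_s + R_p) = 6.17 × 0.2439 = 1.505 V.
I(R_C) = V_A / R_C = 1.505/1.27 = 1.185 µA.

I ≈ 1.18 µA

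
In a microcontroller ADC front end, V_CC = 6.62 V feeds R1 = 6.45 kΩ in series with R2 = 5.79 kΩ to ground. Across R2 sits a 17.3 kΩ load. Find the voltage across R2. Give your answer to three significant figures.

R2 ‖ R_L = (5.79 × 17.3)/(5.79 + 17.3) = 4.338 kΩ.
Voltage divider with the loaded lower leg: V_out = 6.62 × 4.338/(6.45 + 4.338) = 6.62 × 0.4021 = 2.662 V.

V_out ≈ 2.66 V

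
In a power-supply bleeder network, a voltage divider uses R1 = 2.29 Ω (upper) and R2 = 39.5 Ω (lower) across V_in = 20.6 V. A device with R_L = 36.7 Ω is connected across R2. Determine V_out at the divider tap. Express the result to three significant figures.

First combine the lower leg with the load: R2 ‖ R_L = 19.02 Ω.
Voltage divider with the loaded lower leg: V_out = 20.6 × 19.02/(2.29 + 19.02) = 20.6 × 0.8926 = 18.39 V.

V_out ≈ 18.4 V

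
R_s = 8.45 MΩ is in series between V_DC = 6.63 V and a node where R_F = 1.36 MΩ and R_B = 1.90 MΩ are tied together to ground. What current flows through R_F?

I ≈ 0.418 µA

Equivalent of the parallel group: R_p = 0.7926 MΩ.
V_A = 6.63 × 0.7926/9.243 = 0.5686 V.
Branch current I = V_A/R_F = 0.5686/1.36 = 0.4181 µA.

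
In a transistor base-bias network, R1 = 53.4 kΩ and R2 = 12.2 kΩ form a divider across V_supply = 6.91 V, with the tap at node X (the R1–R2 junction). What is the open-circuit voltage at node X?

With X open, the divider is unloaded: V_th = 6.91 × 12.2/65.60 = 1.285 V.

V_th ≈ 1.29 V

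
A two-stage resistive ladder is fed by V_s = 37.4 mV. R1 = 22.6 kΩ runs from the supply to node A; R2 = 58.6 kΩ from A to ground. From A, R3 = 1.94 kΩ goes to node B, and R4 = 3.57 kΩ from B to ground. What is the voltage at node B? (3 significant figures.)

V_B ≈ 4.42 mV

Looking into the second stage from A: R3 + R4 = 5.510 kΩ appears in parallel with R2.
R2 ‖ (R3+R4) = 5.036 kΩ.
V_A = 37.4 × 5.036/(22.6 + 5.036) = 6.816 mV.
V_B = V_A × 0.6479 = 4.416 mV.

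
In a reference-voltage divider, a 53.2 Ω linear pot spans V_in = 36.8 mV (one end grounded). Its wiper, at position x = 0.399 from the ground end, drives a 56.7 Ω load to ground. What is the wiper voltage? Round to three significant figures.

V_out ≈ 12.0 mV

The pot divides into 31.97 Ω above the wiper and 21.23 Ω below.
R_L loads the lower segment: effective lower R = 15.44 Ω.
Loaded-divider output: V_out = 36.8 × 0.3257 = 11.99 mV.
(Unloaded: V_out = x·V_in = 14.7 mV.)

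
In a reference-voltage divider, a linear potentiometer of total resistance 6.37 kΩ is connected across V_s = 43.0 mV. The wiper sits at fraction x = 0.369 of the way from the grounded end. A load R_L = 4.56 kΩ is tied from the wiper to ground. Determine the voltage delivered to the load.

Split the track: R_lower = x·R_p = 2.351 kΩ, R_upper = (1−x)·R_p = 4.019 kΩ.
R_L loads the lower segment: effective lower R = 1.551 kΩ.
V_out = 43.0 × 1.551/(4.019 + 1.551) = 11.97 mV.

V_out ≈ 12.0 mV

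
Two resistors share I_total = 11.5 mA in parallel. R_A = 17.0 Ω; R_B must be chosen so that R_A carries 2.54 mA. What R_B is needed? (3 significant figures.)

R_B ≈ 4.82 Ω

Two-branch current divider: I_A = I_total · R_B/(R_A + R_B).
With f = 0.2209, R_B = R_A · f/(1−f) = 17.0 × 0.2835 = 4.819 Ω.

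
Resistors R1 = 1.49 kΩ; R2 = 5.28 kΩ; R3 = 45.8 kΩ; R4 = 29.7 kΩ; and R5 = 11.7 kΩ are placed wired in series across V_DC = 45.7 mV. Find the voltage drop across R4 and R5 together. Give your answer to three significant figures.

V ≈ 20.1 mV

ΣR = 1.49 + 5.28 + 45.8 + 29.7 + 11.7 = 93.97 kΩ.
R_{R4..R5} = 29.7 + 11.7 = 41.40 kΩ.
By the voltage-divider rule, V = 45.7 × 41.40/93.97 = 20.13 mV.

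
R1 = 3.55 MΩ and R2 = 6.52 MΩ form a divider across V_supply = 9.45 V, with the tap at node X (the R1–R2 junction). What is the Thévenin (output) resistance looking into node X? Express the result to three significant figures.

With V_supply suppressed (replaced by a short), R_th = R1 ‖ R2 = (3.550 × 6.52)/(3.550 + 6.52) = 2.299 MΩ.

R_th ≈ 2.30 MΩ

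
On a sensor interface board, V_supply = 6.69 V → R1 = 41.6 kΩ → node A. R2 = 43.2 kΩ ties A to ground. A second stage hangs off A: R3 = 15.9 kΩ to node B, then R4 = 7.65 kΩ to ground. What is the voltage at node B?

V_B ≈ 0.583 V

Looking into the second stage from A: R3 + R4 = 23.55 kΩ appears in parallel with R2.
Effective lower resistance at A: R2 ‖ 23.55 = 15.24 kΩ.
V_A = 6.69 × 15.24/(41.6 + 15.24) = 1.794 V.
Then the unloaded second divider: V_B = V_A × R4/(R3+R4) = 1.794 × 0.3248 = 0.5827 V.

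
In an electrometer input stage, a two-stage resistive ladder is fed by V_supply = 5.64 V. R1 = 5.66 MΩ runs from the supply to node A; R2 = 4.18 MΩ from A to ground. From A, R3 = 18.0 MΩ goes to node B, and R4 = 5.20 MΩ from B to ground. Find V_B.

The second stage (R3 + R4 = 23.20 MΩ) loads node A in parallel with R2.
Effective lower resistance at A: R2 ‖ 23.20 = 3.542 MΩ.
V_A = 5.64 × 3.542/(5.66 + 3.542) = 2.171 V.
V_B = V_A × 0.2241 = 0.4866 V.

V_B ≈ 0.487 V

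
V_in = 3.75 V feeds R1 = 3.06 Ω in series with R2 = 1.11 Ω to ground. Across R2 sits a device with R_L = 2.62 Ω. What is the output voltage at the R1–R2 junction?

R2 ‖ R_L = (1.11 × 2.62)/(1.11 + 2.62) = 0.7797 Ω.
Then V_out = V_in · R2'/(R1 + R2') = 3.75 × 0.7797/3.840 = 0.7615 V.
(Unloaded it would be 0.998 V; the load pulls it down.)

V_out ≈ 0.761 V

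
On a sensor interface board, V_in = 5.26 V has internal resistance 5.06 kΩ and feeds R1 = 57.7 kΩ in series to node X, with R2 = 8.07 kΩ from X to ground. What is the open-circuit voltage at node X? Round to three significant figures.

R1' = 5.06 + 57.7 = 62.76 kΩ (source resistance + R1).
Open-circuit (no load on X): V_th = V_in · R2/(R1' + R2) = 5.26 × 8.07/(62.76 + 8.07) = 0.5993 V.

V_th ≈ 0.599 V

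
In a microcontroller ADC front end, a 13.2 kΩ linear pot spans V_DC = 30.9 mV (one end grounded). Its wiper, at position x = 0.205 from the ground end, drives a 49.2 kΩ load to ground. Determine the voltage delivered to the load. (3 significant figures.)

V_out ≈ 6.07 mV

Lower segment x·R_p = 2.706 kΩ; upper segment (1−x)·R_p = 10.49 kΩ.
R_L loads the lower segment: effective lower R = 2.565 kΩ.
V_out = 30.9 × 2.565/(10.49 + 2.565) = 6.069 mV.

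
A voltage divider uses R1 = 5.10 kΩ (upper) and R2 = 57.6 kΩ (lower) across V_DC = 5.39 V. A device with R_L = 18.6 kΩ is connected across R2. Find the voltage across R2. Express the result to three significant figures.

V_out ≈ 3.96 V

First combine the lower leg with the load: R2 ‖ R_L = 14.06 kΩ.
Then V_out = V_DC · R2'/(R1 + R2') = 5.39 × 14.06/19.16 = 3.955 V.
(Unloaded it would be 4.95 V; the load pulls it down.)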